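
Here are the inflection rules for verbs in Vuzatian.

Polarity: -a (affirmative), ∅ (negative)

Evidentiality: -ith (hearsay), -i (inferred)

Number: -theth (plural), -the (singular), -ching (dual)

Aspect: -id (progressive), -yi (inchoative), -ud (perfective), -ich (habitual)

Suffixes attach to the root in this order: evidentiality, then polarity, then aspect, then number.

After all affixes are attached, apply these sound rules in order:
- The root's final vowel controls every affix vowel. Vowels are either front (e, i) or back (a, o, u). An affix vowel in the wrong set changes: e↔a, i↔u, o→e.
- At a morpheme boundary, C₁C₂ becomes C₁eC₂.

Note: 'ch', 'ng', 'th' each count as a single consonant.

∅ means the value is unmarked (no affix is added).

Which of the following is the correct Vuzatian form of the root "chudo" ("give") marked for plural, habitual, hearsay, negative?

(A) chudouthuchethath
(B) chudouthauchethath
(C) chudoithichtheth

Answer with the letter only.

Attach evidentiality hearsay -ith → chudoith.
polarity = negative: zero marking, form stays chudoith.
Attach aspect habitual -ich → chudoithich.
Attach number plural -theth → chudoithichtheth.
Apply vowel harmony: chudoithichtheth → chudouthuchthath.
Apply epenthesis: chudouthuchthath → chudouthuchethath.
So the correct form is chudouthuchethath, option (A).
(B) chudouthauchethath is wrong: it uses affirmative instead of negative for polarity.
(C) chudoithichtheth is wrong: it fails to apply the sound rule(s).

A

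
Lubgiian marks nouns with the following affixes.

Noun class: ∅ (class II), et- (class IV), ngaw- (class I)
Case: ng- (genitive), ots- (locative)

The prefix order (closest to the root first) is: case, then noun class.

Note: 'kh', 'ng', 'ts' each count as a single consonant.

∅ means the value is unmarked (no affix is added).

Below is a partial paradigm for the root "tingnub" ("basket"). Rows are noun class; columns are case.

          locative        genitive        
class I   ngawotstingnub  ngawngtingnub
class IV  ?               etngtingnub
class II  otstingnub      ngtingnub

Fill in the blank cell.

Attach case locative ots- → otstingnub.
Attach noun class class IV et- → etotstingnub.

etotstingnub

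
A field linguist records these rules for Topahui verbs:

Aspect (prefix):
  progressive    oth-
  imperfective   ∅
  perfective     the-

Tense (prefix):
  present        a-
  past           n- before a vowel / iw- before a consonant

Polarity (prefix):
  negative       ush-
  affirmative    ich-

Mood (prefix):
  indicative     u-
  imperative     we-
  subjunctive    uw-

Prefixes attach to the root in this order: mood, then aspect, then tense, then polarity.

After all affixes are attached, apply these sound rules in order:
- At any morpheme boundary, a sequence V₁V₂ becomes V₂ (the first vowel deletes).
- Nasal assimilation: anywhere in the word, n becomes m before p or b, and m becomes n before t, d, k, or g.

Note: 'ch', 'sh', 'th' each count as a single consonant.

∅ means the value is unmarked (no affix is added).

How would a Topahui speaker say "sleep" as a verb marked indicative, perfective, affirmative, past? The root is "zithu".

ichiwthuzithu

Attach mood indicative u- → uzithu.
Attach aspect perfective the- → theuzithu.
Attach tense past iw- (before consonant 'th') → iwtheuzithu.
Attach polarity affirmative ich- → ichiwtheuzithu.
Apply vowel deletion: ichiwtheuzithu → ichiwthuzithu.
Nasal assimilation: no change.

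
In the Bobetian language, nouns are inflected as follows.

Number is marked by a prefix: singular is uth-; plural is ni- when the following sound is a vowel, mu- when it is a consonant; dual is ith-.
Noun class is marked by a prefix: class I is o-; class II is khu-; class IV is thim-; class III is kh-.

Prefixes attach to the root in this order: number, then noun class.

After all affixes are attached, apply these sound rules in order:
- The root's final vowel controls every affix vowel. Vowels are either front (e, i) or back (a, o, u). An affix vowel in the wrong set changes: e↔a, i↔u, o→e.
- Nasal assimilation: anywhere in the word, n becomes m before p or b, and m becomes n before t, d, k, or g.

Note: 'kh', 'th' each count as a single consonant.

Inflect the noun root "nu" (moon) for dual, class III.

Attach number dual ith- → ithnu.
Attach noun class class III kh- → khithnu.
Apply vowel harmony: khithnu → khuthnu.
Nasal assimilation: no change.

khuthnu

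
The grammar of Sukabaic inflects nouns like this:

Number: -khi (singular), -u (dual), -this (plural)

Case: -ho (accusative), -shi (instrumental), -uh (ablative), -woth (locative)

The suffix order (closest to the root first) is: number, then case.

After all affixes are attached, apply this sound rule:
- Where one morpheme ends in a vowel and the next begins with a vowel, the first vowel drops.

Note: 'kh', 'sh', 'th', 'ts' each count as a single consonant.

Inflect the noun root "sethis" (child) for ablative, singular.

Attach number singular -khi → sethiskhi.
Attach case ablative -uh → sethiskhiuh.
Apply vowel deletion: sethiskhiuh → sethiskhuh.

sethiskhuh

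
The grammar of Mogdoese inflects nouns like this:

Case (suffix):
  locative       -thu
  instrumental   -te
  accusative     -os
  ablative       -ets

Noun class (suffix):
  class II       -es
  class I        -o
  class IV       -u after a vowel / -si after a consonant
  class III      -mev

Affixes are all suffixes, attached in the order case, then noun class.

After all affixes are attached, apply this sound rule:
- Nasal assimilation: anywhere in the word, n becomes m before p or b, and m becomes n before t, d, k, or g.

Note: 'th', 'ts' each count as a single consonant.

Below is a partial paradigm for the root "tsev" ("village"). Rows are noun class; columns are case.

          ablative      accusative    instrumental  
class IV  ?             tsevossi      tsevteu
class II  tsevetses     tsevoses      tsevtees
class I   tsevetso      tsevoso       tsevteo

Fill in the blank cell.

Attach case ablative -ets → tsevets.
Attach noun class class IV -si (after consonant 'ts') → tsevetssi.
Nasal assimilation: no change.

tsevetssi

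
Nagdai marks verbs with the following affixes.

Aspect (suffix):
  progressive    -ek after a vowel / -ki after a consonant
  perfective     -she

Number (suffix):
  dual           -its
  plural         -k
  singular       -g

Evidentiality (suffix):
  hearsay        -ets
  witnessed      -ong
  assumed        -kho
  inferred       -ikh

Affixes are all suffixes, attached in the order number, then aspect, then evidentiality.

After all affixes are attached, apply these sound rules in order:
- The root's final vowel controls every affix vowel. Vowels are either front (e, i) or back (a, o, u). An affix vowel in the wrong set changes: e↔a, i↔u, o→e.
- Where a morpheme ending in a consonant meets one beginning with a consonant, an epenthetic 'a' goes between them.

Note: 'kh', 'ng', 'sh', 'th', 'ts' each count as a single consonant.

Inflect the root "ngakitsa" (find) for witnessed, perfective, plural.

Attach number plural -k → ngakitsak.
Attach aspect perfective -she → ngakitsakshe.
Attach evidentiality witnessed -ong → ngakitsaksheong.
Apply vowel harmony: ngakitsaksheong → ngakitsakshaong.
Apply epenthesis: ngakitsakshaong → ngakitsakashaong.

ngakitsakashaong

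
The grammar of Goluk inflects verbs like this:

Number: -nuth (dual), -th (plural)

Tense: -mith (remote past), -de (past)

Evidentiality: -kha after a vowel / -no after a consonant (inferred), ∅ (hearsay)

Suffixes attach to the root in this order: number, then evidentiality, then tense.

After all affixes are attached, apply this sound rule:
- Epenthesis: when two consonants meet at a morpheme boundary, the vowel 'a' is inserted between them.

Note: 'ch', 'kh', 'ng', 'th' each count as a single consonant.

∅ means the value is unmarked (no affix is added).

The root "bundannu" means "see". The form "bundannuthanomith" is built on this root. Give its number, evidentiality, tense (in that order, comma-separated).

plural, inferred, remote past

Segment: bundannu-th-no-mith.
number: -th → plural.
evidentiality: -kha/no → inferred.
tense: -mith → remote past.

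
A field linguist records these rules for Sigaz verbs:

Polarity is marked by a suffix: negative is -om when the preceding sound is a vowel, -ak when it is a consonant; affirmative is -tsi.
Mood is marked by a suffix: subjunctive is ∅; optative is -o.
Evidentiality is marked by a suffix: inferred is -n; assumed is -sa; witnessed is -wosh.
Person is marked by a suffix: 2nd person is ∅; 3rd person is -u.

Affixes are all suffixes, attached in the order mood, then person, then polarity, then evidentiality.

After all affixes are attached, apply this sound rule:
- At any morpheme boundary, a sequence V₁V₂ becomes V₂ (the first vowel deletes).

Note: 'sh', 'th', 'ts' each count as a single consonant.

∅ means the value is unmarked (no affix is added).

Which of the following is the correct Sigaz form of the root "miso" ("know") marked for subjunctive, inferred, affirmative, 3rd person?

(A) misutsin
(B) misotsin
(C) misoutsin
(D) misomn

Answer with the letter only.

mood = subjunctive: zero marking, form stays miso.
Attach person 3rd person -u → misou.
Attach polarity affirmative -tsi → misoutsi.
Attach evidentiality inferred -n → misoutsin.
Apply vowel deletion: misoutsin → misutsin.
So the correct form is misutsin, option (A).
(C) misoutsin is wrong: it fails to apply the sound rule(s).
(D) misomn is wrong: it uses negative instead of affirmative for polarity.
(B) misotsin is wrong: it uses 2nd person instead of 3rd person for person.

A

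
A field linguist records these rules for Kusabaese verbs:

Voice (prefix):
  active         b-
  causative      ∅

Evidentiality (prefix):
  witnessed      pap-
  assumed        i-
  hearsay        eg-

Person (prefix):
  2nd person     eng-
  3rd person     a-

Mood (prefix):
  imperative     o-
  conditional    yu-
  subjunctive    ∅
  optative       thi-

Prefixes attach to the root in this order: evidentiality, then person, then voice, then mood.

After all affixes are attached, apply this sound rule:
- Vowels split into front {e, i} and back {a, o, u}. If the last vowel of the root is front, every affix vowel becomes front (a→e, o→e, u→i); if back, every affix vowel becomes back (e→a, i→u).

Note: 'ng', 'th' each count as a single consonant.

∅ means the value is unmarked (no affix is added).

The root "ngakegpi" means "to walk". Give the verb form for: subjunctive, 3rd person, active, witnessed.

Attach evidentiality witnessed pap- → papngakegpi.
Attach person 3rd person a- → apapngakegpi.
Attach voice active b- → bapapngakegpi.
mood = subjunctive: zero marking, form stays bapapngakegpi.
Apply vowel harmony: bapapngakegpi → bepepngakegpi.

bepepngakegpi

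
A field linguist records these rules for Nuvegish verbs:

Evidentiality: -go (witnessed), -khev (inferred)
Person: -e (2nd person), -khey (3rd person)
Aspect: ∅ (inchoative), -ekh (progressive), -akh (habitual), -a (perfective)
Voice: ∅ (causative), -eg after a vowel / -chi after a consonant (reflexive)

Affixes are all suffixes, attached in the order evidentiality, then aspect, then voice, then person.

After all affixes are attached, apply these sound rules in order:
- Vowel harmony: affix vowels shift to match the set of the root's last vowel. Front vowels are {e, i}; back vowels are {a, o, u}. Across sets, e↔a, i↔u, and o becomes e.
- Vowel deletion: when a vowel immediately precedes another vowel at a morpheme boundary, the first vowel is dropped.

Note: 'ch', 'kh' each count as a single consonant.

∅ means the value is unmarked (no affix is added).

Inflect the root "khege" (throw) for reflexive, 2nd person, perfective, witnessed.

Attach evidentiality witnessed -go → khegego.
Attach aspect perfective -a → khegegoa.
Attach voice reflexive -eg (after vowel 'a') → khegegoaeg.
Attach person 2nd person -e → khegegoaege.
Apply vowel harmony: khegegoaege → khegegeeege.
Apply vowel deletion: khegegeeege → khegegege.

khegegege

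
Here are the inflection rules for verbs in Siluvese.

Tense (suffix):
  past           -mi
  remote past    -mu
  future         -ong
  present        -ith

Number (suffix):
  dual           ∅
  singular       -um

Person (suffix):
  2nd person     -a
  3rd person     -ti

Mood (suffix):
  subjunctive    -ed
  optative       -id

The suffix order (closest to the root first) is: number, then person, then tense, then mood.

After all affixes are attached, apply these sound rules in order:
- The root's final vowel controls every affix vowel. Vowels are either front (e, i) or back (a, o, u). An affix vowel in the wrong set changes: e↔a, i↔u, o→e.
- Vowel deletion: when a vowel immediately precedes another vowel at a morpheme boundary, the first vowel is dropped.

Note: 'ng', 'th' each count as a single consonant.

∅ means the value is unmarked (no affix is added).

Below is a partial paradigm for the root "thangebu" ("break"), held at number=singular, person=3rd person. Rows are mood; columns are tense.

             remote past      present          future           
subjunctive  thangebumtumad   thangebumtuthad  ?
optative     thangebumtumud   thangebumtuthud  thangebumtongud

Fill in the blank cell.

Attach number singular -um → thangebuum.
Attach person 3rd person -ti → thangebuumti.
Attach tense future -ong → thangebuumtiong.
Attach mood subjunctive -ed → thangebuumtionged.
Apply vowel harmony: thangebuumtionged → thangebuumtuongad.
Apply vowel deletion: thangebuumtuongad → thangebumtongad.

thangebumtongad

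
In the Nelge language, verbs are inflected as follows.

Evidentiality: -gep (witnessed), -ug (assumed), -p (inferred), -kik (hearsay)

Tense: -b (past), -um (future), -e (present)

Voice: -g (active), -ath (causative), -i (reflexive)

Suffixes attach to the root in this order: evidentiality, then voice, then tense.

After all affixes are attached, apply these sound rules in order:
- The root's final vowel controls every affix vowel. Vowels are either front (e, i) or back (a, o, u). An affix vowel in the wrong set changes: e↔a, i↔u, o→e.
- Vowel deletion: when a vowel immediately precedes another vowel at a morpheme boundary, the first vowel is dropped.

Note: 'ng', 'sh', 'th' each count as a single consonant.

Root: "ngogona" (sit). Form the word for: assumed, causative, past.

ngogonugathb

Attach evidentiality assumed -ug → ngogonaug.
Attach voice causative -ath → ngogonaugath.
Attach tense past -b → ngogonaugathb.
Vowel harmony: no change.
Apply vowel deletion: ngogonaugathb → ngogonugathb.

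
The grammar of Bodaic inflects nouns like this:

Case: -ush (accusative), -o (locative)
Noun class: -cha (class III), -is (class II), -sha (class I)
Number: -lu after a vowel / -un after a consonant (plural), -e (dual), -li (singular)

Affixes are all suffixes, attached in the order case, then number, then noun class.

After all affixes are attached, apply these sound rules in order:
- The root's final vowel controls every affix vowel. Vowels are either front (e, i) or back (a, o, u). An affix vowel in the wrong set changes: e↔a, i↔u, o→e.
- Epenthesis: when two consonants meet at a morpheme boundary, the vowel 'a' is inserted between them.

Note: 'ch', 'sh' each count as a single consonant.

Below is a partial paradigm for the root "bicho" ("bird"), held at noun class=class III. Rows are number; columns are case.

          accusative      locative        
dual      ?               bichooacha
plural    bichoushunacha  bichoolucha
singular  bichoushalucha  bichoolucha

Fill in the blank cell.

bichoushacha

Attach case accusative -ush → bichoush.
Attach number dual -e → bichoushe.
Attach noun class class III -cha → bichoushecha.
Apply vowel harmony: bichoushecha → bichoushacha.
Epenthesis: no change.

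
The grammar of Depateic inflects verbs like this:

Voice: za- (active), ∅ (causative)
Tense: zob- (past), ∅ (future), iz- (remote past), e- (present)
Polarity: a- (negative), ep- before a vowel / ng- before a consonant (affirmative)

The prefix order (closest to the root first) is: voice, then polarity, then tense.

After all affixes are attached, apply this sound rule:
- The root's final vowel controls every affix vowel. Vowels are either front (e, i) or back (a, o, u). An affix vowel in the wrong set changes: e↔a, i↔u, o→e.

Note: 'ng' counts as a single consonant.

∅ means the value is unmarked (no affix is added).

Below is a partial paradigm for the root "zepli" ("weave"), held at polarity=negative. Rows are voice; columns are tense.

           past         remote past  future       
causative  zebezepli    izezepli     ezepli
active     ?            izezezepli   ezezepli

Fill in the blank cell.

Attach voice active za- → zazepli.
Attach polarity negative a- → azazepli.
Attach tense past zob- → zobazazepli.
Apply vowel harmony: zobazazepli → zebezezepli.

zebezezepli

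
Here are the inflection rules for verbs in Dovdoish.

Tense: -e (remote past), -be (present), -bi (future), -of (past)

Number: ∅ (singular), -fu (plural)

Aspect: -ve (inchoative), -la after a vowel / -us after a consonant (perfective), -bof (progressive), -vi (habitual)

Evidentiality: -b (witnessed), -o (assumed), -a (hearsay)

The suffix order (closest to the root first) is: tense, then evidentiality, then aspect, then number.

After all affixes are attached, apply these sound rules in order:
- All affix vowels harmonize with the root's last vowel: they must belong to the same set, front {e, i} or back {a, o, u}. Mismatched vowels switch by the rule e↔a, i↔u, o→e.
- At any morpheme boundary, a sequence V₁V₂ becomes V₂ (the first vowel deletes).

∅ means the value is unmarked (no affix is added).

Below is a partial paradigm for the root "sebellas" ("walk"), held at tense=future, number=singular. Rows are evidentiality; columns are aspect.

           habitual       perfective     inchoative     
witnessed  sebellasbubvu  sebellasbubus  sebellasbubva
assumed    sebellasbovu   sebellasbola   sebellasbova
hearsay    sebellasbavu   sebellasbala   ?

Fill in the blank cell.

Attach tense future -bi → sebellasbi.
Attach evidentiality hearsay -a → sebellasbia.
Attach aspect inchoative -ve → sebellasbiave.
number = singular: zero marking, form stays sebellasbiave.
Apply vowel harmony: sebellasbiave → sebellasbuava.
Apply vowel deletion: sebellasbuava → sebellasbava.

sebellasbava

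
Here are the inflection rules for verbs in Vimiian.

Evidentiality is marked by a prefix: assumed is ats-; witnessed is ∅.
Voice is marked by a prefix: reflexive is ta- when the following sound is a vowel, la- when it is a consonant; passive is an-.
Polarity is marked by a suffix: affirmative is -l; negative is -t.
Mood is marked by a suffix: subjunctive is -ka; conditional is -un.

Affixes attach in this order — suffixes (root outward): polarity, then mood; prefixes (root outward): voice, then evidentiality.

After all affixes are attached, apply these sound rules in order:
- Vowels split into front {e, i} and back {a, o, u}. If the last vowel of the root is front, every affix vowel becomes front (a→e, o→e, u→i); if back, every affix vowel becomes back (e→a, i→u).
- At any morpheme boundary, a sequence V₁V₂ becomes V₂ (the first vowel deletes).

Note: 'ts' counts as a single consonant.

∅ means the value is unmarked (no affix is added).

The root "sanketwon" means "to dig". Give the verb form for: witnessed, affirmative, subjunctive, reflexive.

lasanketwonlka

Attach voice reflexive la- (before consonant 's') → lasanketwon.
Attach polarity affirmative -l → lasanketwonl.
evidentiality = witnessed: zero marking, form stays lasanketwonl.
Attach mood subjunctive -ka → lasanketwonlka.
Vowel harmony: no change.
Vowel deletion: no change.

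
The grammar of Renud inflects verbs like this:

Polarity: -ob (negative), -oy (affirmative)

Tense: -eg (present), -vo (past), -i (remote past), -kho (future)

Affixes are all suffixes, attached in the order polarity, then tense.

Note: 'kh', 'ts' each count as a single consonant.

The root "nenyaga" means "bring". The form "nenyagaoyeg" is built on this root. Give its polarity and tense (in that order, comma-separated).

affirmative, present

Segment: nenyaga-oy-eg.
polarity: -oy → affirmative.
tense: -eg → present.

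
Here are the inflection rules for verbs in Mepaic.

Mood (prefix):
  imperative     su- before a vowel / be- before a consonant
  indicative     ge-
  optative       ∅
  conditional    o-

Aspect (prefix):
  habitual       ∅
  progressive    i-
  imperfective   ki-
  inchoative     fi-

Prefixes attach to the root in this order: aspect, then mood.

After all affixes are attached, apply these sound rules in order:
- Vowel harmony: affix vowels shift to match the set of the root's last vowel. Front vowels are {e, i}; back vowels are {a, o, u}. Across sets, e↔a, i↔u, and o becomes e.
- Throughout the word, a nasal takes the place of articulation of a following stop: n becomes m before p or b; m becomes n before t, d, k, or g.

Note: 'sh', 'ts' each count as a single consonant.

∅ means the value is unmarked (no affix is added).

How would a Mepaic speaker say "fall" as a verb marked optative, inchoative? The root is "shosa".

Attach aspect inchoative fi- → fishosa.
mood = optative: zero marking, form stays fishosa.
Apply vowel harmony: fishosa → fushosa.
Nasal assimilation: no change.

fushosa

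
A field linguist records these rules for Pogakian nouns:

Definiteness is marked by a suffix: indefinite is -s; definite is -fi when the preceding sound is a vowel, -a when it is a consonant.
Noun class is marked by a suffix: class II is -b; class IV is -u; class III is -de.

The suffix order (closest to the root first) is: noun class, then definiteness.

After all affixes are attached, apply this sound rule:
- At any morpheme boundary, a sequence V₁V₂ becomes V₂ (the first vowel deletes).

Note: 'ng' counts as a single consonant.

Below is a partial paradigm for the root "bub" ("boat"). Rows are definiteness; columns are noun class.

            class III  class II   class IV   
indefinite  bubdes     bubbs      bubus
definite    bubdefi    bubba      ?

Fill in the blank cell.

bubufi

Attach noun class class IV -u → bubu.
Attach definiteness definite -fi (after vowel 'u') → bubufi.
Vowel deletion: no change.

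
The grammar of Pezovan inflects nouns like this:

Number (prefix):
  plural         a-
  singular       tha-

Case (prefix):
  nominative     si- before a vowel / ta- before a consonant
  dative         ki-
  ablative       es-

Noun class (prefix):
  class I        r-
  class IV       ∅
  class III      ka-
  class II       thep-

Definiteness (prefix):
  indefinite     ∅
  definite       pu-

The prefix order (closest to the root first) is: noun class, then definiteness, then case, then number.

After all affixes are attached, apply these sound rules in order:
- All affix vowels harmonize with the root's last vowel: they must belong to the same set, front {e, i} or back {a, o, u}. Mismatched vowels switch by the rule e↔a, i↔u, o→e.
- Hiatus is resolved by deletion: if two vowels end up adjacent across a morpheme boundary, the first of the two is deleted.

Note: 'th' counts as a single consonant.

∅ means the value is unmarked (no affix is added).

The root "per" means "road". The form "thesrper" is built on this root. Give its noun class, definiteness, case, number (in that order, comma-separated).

Segment: tha-es-r-per.
noun class: r- → class I.
definiteness: ∅ → indefinite.
case: es- → ablative.
number: tha- → singular.

class I, indefinite, ablative, singular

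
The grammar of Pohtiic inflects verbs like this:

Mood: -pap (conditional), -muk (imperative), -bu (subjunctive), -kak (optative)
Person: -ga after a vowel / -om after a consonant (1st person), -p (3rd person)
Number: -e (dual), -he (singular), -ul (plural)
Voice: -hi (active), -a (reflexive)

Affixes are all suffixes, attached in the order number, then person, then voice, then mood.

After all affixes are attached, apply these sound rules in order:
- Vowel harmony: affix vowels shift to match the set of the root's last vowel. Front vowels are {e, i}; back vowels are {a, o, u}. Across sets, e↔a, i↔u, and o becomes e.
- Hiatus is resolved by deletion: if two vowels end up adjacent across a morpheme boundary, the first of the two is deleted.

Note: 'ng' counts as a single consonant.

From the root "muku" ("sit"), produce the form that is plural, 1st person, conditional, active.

mukulomhupap

Attach number plural -ul → mukuul.
Attach person 1st person -om (after consonant 'l') → mukuulom.
Attach voice active -hi → mukuulomhi.
Attach mood conditional -pap → mukuulomhipap.
Apply vowel harmony: mukuulomhipap → mukuulomhupap.
Apply vowel deletion: mukuulomhupap → mukulomhupap.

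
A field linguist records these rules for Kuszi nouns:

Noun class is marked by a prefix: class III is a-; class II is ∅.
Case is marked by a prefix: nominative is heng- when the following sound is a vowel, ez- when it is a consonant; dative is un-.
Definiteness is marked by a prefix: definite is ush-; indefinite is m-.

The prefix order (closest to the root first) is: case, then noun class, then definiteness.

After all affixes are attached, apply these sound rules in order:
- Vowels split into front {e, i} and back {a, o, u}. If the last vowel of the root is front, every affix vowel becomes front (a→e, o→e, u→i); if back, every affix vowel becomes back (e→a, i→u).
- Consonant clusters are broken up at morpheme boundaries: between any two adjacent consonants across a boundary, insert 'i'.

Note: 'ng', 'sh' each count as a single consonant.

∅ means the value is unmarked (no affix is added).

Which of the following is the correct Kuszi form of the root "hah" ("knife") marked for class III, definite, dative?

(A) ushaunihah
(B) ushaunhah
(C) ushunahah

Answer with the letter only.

A

Attach case dative un- → unhah.
Attach noun class class III a- → aunhah.
Attach definiteness definite ush- → ushaunhah.
Vowel harmony: no change.
Apply epenthesis: ushaunhah → ushaunihah.
So the correct form is ushaunihah, option (A).
(C) ushunahah is wrong: it has the affixes in the wrong order.
(B) ushaunhah is wrong: it fails to apply the sound rule(s).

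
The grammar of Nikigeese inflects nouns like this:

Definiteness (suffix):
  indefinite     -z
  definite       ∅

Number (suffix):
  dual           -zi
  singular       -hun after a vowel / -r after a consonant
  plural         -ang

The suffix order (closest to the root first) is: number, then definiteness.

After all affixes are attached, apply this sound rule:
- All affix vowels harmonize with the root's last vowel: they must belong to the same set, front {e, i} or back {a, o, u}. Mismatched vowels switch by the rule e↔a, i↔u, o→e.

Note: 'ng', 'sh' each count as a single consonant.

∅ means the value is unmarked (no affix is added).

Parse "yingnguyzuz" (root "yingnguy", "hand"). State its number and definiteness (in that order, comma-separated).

dual, indefinite

Segment: yingnguy-zi-z.
number: -zi → dual.
definiteness: -z → indefinite.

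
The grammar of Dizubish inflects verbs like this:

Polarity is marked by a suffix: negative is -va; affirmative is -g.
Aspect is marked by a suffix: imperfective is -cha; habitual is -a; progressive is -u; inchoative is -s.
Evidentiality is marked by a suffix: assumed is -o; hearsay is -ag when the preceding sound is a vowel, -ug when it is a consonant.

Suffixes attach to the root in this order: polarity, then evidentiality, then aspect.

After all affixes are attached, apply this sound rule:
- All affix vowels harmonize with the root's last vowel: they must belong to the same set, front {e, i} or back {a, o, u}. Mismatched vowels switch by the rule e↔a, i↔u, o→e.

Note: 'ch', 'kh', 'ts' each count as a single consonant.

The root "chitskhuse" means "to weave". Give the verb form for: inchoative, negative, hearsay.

Attach polarity negative -va → chitskhuseva.
Attach evidentiality hearsay -ag (after vowel 'a') → chitskhusevaag.
Attach aspect inchoative -s → chitskhusevaags.
Apply vowel harmony: chitskhusevaags → chitskhuseveegs.

chitskhuseveegs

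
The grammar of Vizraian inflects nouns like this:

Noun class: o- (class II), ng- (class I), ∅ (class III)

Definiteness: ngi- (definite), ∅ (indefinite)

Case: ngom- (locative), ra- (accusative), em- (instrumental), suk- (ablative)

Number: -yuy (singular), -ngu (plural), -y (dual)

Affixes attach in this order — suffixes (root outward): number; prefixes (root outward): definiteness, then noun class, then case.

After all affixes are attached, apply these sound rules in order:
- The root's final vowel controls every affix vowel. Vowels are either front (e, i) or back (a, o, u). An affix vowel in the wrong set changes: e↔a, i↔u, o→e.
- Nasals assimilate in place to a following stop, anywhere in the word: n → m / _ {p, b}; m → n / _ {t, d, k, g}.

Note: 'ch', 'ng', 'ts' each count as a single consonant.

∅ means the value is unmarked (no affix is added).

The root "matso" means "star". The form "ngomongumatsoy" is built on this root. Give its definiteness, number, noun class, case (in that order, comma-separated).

definite, dual, class II, locative

Segment: ngom-o-ngi-matso-y.
definiteness: ngi- → definite.
number: -y → dual.
noun class: o- → class II.
case: ngom- → locative.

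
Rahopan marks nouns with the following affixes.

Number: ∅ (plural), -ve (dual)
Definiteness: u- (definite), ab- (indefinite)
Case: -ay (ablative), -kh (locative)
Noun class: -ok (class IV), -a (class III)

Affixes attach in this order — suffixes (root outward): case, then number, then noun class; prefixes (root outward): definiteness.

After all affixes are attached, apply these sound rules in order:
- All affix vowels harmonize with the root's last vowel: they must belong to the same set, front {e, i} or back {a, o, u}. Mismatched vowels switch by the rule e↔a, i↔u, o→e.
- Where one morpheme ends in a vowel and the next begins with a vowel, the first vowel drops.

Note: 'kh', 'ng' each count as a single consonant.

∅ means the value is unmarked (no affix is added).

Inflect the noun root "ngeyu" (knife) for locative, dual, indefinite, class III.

Attach case locative -kh → ngeyukh.
Attach definiteness indefinite ab- → abngeyukh.
Attach number dual -ve → abngeyukhve.
Attach noun class class III -a → abngeyukhvea.
Apply vowel harmony: abngeyukhvea → abngeyukhvaa.
Apply vowel deletion: abngeyukhvaa → abngeyukhva.

abngeyukhva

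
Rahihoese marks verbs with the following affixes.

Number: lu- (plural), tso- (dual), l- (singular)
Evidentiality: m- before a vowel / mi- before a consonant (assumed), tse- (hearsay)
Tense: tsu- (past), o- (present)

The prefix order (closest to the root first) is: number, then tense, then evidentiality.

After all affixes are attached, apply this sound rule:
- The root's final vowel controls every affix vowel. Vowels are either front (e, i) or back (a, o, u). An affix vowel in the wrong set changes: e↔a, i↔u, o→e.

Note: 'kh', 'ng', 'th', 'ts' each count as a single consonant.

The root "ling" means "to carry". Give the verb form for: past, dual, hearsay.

tsetsitseling

Attach number dual tso- → tsoling.
Attach tense past tsu- → tsutsoling.
Attach evidentiality hearsay tse- → tsetsutsoling.
Apply vowel harmony: tsetsutsoling → tsetsitseling.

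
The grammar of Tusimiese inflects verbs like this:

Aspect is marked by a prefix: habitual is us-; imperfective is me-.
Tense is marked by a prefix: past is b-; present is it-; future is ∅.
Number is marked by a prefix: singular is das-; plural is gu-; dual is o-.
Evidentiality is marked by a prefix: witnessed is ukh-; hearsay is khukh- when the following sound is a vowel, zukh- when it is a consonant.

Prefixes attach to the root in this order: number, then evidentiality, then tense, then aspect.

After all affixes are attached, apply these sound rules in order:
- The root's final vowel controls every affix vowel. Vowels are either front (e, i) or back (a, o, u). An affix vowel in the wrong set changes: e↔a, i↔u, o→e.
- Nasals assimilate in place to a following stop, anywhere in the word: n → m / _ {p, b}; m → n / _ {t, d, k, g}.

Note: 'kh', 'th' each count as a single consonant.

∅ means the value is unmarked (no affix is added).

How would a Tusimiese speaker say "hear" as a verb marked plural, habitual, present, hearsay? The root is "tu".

usutzukhgutu

Attach number plural gu- → gutu.
Attach evidentiality hearsay zukh- (before consonant 'g') → zukhgutu.
Attach tense present it- → itzukhgutu.
Attach aspect habitual us- → usitzukhgutu.
Apply vowel harmony: usitzukhgutu → usutzukhgutu.
Nasal assimilation: no change.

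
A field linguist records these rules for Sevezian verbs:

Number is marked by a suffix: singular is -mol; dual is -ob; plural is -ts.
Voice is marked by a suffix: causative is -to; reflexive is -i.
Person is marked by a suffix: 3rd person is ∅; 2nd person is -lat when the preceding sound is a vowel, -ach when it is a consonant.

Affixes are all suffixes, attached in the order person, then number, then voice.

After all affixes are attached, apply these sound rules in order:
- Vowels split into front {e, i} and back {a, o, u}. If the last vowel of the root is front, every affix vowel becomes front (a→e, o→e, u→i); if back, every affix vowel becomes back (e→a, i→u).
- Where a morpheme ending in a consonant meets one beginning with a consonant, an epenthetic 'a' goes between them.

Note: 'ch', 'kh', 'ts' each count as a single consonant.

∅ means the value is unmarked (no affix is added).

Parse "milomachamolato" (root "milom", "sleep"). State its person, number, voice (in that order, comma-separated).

Segment: milom-ach-mol-to.
person: -lat/ach → 2nd person.
number: -mol → singular.
voice: -to → causative.

2nd person, singular, causative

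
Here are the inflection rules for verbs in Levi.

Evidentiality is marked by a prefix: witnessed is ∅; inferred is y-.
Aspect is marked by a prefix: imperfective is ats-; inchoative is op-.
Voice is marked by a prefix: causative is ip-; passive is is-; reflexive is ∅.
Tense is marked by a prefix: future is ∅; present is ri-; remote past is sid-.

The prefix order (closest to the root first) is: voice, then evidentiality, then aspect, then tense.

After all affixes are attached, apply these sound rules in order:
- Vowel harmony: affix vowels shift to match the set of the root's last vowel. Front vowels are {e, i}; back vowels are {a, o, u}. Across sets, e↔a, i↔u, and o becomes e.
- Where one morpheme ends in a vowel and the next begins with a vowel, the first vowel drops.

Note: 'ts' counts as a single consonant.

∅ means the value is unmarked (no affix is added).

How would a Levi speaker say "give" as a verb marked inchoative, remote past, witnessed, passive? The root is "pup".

Attach voice passive is- → ispup.
evidentiality = witnessed: zero marking, form stays ispup.
Attach aspect inchoative op- → opispup.
Attach tense remote past sid- → sidopispup.
Apply vowel harmony: sidopispup → sudopuspup.
Vowel deletion: no change.

sudopuspup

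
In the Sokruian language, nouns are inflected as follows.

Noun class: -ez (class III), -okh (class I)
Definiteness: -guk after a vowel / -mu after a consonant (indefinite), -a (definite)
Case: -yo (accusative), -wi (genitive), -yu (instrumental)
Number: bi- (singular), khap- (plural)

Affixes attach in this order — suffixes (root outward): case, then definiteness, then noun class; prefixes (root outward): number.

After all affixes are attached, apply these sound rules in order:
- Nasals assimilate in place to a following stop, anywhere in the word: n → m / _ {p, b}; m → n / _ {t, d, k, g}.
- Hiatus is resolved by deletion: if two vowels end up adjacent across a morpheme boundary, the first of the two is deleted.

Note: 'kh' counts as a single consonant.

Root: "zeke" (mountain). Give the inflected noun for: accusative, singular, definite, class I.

Attach case accusative -yo → zekeyo.
Attach definiteness definite -a → zekeyoa.
Attach number singular bi- → bizekeyoa.
Attach noun class class I -okh → bizekeyoaokh.
Nasal assimilation: no change.
Apply vowel deletion: bizekeyoaokh → bizekeyokh.

bizekeyokh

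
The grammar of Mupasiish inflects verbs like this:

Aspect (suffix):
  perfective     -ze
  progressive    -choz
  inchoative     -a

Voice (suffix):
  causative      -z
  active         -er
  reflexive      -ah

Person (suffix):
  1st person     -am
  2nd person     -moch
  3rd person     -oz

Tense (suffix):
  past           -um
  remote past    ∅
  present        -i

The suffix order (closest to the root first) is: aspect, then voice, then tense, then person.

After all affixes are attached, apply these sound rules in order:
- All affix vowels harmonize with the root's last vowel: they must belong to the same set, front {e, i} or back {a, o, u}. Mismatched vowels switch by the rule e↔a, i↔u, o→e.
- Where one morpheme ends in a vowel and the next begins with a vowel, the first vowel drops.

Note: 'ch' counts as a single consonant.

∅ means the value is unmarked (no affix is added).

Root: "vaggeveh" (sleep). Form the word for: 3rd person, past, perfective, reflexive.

vaggevehzehimez

Attach aspect perfective -ze → vaggevehze.
Attach voice reflexive -ah → vaggevehzeah.
Attach tense past -um → vaggevehzeahum.
Attach person 3rd person -oz → vaggevehzeahumoz.
Apply vowel harmony: vaggevehzeahumoz → vaggevehzeehimez.
Apply vowel deletion: vaggevehzeehimez → vaggevehzehimez.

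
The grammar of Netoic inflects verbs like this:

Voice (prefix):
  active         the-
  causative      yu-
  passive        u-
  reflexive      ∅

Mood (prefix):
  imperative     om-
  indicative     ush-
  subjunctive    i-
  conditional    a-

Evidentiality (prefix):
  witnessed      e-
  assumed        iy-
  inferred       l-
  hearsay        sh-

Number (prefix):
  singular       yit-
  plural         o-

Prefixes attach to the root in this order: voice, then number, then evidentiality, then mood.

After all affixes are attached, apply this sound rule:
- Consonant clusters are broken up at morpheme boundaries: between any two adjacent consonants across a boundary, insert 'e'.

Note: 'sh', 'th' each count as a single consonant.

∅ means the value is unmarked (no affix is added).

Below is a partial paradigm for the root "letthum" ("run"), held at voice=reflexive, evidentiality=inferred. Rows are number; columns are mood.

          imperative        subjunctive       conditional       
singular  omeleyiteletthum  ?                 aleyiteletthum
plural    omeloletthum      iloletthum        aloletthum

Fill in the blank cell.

voice = reflexive: zero marking, form stays letthum.
Attach number singular yit- → yitletthum.
Attach evidentiality inferred l- → lyitletthum.
Attach mood subjunctive i- → ilyitletthum.
Apply epenthesis: ilyitletthum → ileyiteletthum.

ileyiteletthum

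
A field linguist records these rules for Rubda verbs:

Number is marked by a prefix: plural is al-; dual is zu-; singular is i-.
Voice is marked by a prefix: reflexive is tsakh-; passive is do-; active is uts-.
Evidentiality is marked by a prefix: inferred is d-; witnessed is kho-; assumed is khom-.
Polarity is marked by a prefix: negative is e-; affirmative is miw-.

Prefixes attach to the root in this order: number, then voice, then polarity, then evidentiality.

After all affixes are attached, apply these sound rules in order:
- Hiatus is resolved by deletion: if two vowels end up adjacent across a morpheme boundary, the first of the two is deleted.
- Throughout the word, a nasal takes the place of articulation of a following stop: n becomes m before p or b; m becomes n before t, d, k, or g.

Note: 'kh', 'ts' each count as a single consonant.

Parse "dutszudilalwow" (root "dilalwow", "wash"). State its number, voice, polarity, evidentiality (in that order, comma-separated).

Segment: d-e-uts-zu-dilalwow.
number: zu- → dual.
voice: uts- → active.
polarity: e- → negative.
evidentiality: d- → inferred.

dual, active, negative, inferred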